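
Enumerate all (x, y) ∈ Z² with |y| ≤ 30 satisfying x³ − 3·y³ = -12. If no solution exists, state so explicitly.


The equation is x³ - 3y³ = -12. For fixed y, x³ = 3·y³ − 12, so a solution requires the RHS to be a perfect cube.
Strategy: iterate y from -30 to 30, compute RHS = 3·y³ − 12, and check whether it is a (positive or negative) perfect cube.
Check small values of y:
  y = 0: RHS = -12 is not a perfect cube.
  y = 1: RHS = -9 is not a perfect cube.
  y = -1: RHS = -15 is not a perfect cube.
  y = 2: RHS = 12 is not a perfect cube.
  y = -2: RHS = -36 is not a perfect cube.
  y = 3: RHS = 69 is not a perfect cube.
  y = -3: RHS = -93 is not a perfect cube.
Continuing the search up to |y| = 30 finds no solutions either.
No (x, y) in the scanned range satisfies the equation.

No integer solutions with |y| ≤ 30.


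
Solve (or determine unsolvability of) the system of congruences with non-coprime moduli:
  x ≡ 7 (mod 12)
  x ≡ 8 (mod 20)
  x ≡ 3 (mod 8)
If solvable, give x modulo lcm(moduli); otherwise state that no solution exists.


Moduli 12, 20, 8 are not pairwise coprime, so CRT works modulo lcm(m_i) when all pairwise compatibility conditions hold.
Pairwise compatibility: gcd(m_i, m_j) must divide a_i - a_j for every pair.
Merge one congruence at a time:
  Start: x ≡ 7 (mod 12).
  Combine with x ≡ 8 (mod 20): gcd(12, 20) = 4, and 8 - 7 = 1 is NOT divisible by 4.
    ⇒ system is inconsistent (no integer solution).

No solution (the system is inconsistent).


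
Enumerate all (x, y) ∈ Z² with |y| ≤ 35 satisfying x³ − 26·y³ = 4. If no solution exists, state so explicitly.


The equation is x³ - 26y³ = 4. For fixed y, x³ = 26·y³ + 4, so a solution requires the RHS to be a perfect cube.
Strategy: iterate y from -35 to 35, compute RHS = 26·y³ + 4, and check whether it is a (positive or negative) perfect cube.
Check small values of y:
  y = 0: RHS = 4 is not a perfect cube.
  y = 1: RHS = 30 is not a perfect cube.
  y = -1: RHS = -22 is not a perfect cube.
  y = 2: RHS = 212 is not a perfect cube.
  y = -2: RHS = -204 is not a perfect cube.
  y = 3: RHS = 706 is not a perfect cube.
  y = -3: RHS = -698 is not a perfect cube.
Continuing the search up to |y| = 35 finds no solutions either.
No (x, y) in the scanned range satisfies the equation.

No integer solutions with |y| ≤ 35.


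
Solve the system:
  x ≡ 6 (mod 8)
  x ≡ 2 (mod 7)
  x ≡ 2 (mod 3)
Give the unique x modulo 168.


Moduli 8, 7, 3 are pairwise coprime; by CRT there is a unique solution modulo M = 8 · 7 · 3 = 168.
Solve pairwise, accumulating the modulus:
  Start with x ≡ 6 (mod 8).
  Combine with x ≡ 2 (mod 7): since gcd(8, 7) = 1, we get a unique residue mod 56.
    Write x = 6 + 8·t and substitute into x ≡ 2 (mod 7): 8·t ≡ 2 − 6 = -4 (mod 7).
    Reduce coefficients mod 7: 1·t ≡ 3 (mod 7).
    So t ≡ 3 (mod 7).
    Then x = 6 + 8·3 = 30, valid modulo lcm(8, 7) = 56: x ≡ 30 (mod 56).
  Combine with x ≡ 2 (mod 3): since gcd(56, 3) = 1, we get a unique residue mod 168.
    Write x = 30 + 56·t and substitute into x ≡ 2 (mod 3): 56·t ≡ 2 − 30 = -28 (mod 3).
    Reduce coefficients mod 3: 2·t ≡ 2 (mod 3).
    The inverse of 2 mod 3 is 2 (since 2·2 = 4 = 1·3 + 1), so t ≡ 2·2 = 4 ≡ 1 (mod 3).
    Then x = 30 + 56·1 = 86, valid modulo lcm(56, 3) = 168: x ≡ 86 (mod 168).
Verify: 86 mod 8 = 6 ✓, 86 mod 7 = 2 ✓, 86 mod 3 = 2 ✓.

x ≡ 86 (mod 168).


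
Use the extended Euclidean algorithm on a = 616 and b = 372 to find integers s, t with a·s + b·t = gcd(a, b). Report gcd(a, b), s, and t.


Euclidean algorithm on (616, 372) — divide until remainder is 0:
  616 = 1 · 372 + 244
  372 = 1 · 244 + 128
  244 = 1 · 128 + 116
  128 = 1 · 116 + 12
  116 = 9 · 12 + 8
  12 = 1 · 8 + 4
  8 = 2 · 4 + 0
gcd(616, 372) = 4.
Track Bezout coefficients alongside the remainders: start with r₀ = 616 = a·1 + b·0 (s = 1, t = 0) and r₁ = 372 = a·0 + b·1 (s = 0, t = 1); each new remainder r_{k+1} = r_{k-1} − q_k·r_k inherits s_{k+1} = s_{k-1} − q_k·s_k, t_{k+1} = t_{k-1} − q_k·t_k, so r_k = a·s_k + b·t_k at every step:
  q = 1: r = 244, s = 1 − 1·0 = 1, t = 0 − 1·1 = -1  (check: 616·1 + 372·(-1) = 244)
  q = 1: r = 128, s = 0 − 1·1 = -1, t = 1 − 1·(-1) = 2  (check: 616·(-1) + 372·2 = 128)
  q = 1: r = 116, s = 1 − 1·(-1) = 2, t = -1 − 1·2 = -3  (check: 616·2 + 372·(-3) = 116)
  q = 1: r = 12, s = -1 − 1·2 = -3, t = 2 − 1·(-3) = 5  (check: 616·(-3) + 372·5 = 12)
  q = 9: r = 8, s = 2 − 9·(-3) = 29, t = -3 − 9·5 = -48  (check: 616·29 + 372·(-48) = 8)
  q = 1: r = 4, s = -3 − 1·29 = -32, t = 5 − 1·(-48) = 53  (check: 616·(-32) + 372·53 = 4)
The row with r = 4 (the gcd) gives the Bezout coefficients s = -32, t = 53.
Result: 616 · (-32) + 372 · (53) = 4.

gcd(616, 372) = 4; s = -32, t = 53 (check: 616·(-32) + 372·53 = 4).


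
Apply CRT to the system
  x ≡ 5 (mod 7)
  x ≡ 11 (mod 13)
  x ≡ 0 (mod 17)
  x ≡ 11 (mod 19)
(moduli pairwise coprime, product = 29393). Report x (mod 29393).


Product of moduli M = 7 · 13 · 17 · 19 = 29393.
Merge one congruence at a time:
  Start: x ≡ 5 (mod 7).
  Combine with x ≡ 11 (mod 13); new modulus lcm = 91.
    Write x = 5 + 7·t and substitute into x ≡ 11 (mod 13): 7·t ≡ 11 − 5 = 6 (mod 13).
    The inverse of 7 mod 13 is 2 (since 7·2 = 14 = 1·13 + 1), so t ≡ 2·6 = 12 ≡ 12 (mod 13).
    Then x = 5 + 7·12 = 89, valid modulo lcm(7, 13) = 91: x ≡ 89 (mod 91).
  Combine with x ≡ 0 (mod 17); new modulus lcm = 1547.
    Write x = 89 + 91·t and substitute into x ≡ 0 (mod 17): 91·t ≡ 0 − 89 = -89 (mod 17).
    Reduce coefficients mod 17: 6·t ≡ 13 (mod 17).
    The inverse of 6 mod 17 is 3 (since 6·3 = 18 = 1·17 + 1), so t ≡ 3·13 = 39 ≡ 5 (mod 17).
    Then x = 89 + 91·5 = 544, valid modulo lcm(91, 17) = 1547: x ≡ 544 (mod 1547).
  Combine with x ≡ 11 (mod 19); new modulus lcm = 29393.
    Write x = 544 + 1547·t and substitute into x ≡ 11 (mod 19): 1547·t ≡ 11 − 544 = -533 (mod 19).
    Reduce coefficients mod 19: 8·t ≡ 18 (mod 19).
    The inverse of 8 mod 19 is 12 (since 8·12 = 96 = 5·19 + 1), so t ≡ 12·18 = 216 ≡ 7 (mod 19).
    Then x = 544 + 1547·7 = 11373, valid modulo lcm(1547, 19) = 29393: x ≡ 11373 (mod 29393).
Verify against each original: 11373 mod 7 = 5, 11373 mod 13 = 11, 11373 mod 17 = 0, 11373 mod 19 = 11.

x ≡ 11373 (mod 29393).


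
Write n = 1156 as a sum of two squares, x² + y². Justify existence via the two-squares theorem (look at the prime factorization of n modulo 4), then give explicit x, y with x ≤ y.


Step 1: Factor n = 1156 = 2^2 · 17^2.
Step 2: Check the mod-4 condition on each prime factor: 2 = 2 (special); 17 ≡ 1 (mod 4), exponent 2.
All primes ≡ 3 (mod 4) appear to even exponent (or don't appear), so by the two-squares theorem n IS expressible as a sum of two squares.
Step 3: Build a representation. Group n = k² · m with k = 2 and m = 17 · 17 = 289 (a product of primes ≡ 1 (mod 4)); a representation of m scales to one of n via (k·x)² + (k·y)² = k²(x² + y²). Each prime p ≡ 1 (mod 4) is itself a sum of two squares; find a² by testing p − a² for a perfect square:
  17: 17 − 1² = 16 = 4² ⇒ 17 = 1² + 4².
  Combine using the Brahmagupta–Fibonacci identity (a² + b²)(c² + d²) = (ac − bd)² + (ad + bc)² = (ac + bd)² + (ad − bc)²:
  17 · 17 = 289: from (1² + 4²)(1² + 4²), take (1·1 − 4·4, 1·4 + 4·1) = (1 − 16, 4 + 4) = (-15, 8); dropping signs (only squares matter) gives (15, 8); check 15² + 8² = 225 + 64 = 289 ✓.
  Scale by k = 2: (2·15, 2·8) = (30, 16).
Step 4: Order so x ≤ y and verify: 16² + 30² = 256 + 900 = 1156 = n. ✓

n = 1156 = 16² + 30² (one valid representation with x ≤ y).


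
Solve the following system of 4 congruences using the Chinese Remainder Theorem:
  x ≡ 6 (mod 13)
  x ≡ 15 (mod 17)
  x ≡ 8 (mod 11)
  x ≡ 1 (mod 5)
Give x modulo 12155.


Product of moduli M = 13 · 17 · 11 · 5 = 12155.
Merge one congruence at a time:
  Start: x ≡ 6 (mod 13).
  Combine with x ≡ 15 (mod 17); new modulus lcm = 221.
    Write x = 6 + 13·t and substitute into x ≡ 15 (mod 17): 13·t ≡ 15 − 6 = 9 (mod 17).
    The inverse of 13 mod 17 is 4 (since 13·4 = 52 = 3·17 + 1), so t ≡ 4·9 = 36 ≡ 2 (mod 17).
    Then x = 6 + 13·2 = 32, valid modulo lcm(13, 17) = 221: x ≡ 32 (mod 221).
  Combine with x ≡ 8 (mod 11); new modulus lcm = 2431.
    Write x = 32 + 221·t and substitute into x ≡ 8 (mod 11): 221·t ≡ 8 − 32 = -24 (mod 11).
    Reduce coefficients mod 11: 1·t ≡ 9 (mod 11).
    So t ≡ 9 (mod 11).
    Then x = 32 + 221·9 = 2021, valid modulo lcm(221, 11) = 2431: x ≡ 2021 (mod 2431).
  Combine with x ≡ 1 (mod 5); new modulus lcm = 12155.
    Write x = 2021 + 2431·t and substitute into x ≡ 1 (mod 5): 2431·t ≡ 1 − 2021 = -2020 (mod 5).
    Reduce coefficients mod 5: 1·t ≡ 0 (mod 5).
    So t ≡ 0 (mod 5).
    Then x = 2021 + 2431·0 = 2021, valid modulo lcm(2431, 5) = 12155: x ≡ 2021 (mod 12155).
Verify against each original: 2021 mod 13 = 6, 2021 mod 17 = 15, 2021 mod 11 = 8, 2021 mod 5 = 1.

x ≡ 2021 (mod 12155).


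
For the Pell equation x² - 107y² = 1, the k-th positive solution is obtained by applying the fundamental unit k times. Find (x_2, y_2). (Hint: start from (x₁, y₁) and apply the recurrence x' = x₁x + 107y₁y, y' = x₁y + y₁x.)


Step 1: Find the fundamental solution (x₁, y₁) of x² - 107y² = 1.
  Expand √107 as a continued fraction. a₀ = ⌊√107⌋ = 10; iterate m_{k+1} = d_k·a_k − m_k, d_{k+1} = (107 − m_{k+1}²)/d_k, a_{k+1} = ⌊(a₀ + m_{k+1})/d_{k+1}⌋ (starting m₀ = 0, d₀ = 1), with convergents p_k = a_k·p_{k-1} + p_{k-2}, q_k = a_k·q_{k-1} + q_{k-2} (p₋₁ = 1, q₋₁ = 0):
  k = 0: a₀ = 10; p₀/q₀ = 10/1; p₀² − 107·q₀² = 100 − 107 = -7.
  k = 1: m = 10, d = 7, a = ⌊(10 + 10)/7⌋ = 2; p/q = (2·10 + 1)/(2·1 + 0) = 21/2; p² − 107·q² = 441 − 428 = 13.
  k = 2: m = 4, d = 13, a = ⌊(10 + 4)/13⌋ = 1; p/q = (1·21 + 10)/(1·2 + 1) = 31/3; p² − 107·q² = 961 − 963 = -2.
  k = 3: m = 9, d = 2, a = ⌊(10 + 9)/2⌋ = 9; p/q = (9·31 + 21)/(9·3 + 2) = 300/29; p² − 107·q² = 90000 − 89987 = 13.
  k = 4: m = 9, d = 13, a = ⌊(10 + 9)/13⌋ = 1; p/q = (1·300 + 31)/(1·29 + 3) = 331/32; p² − 107·q² = 109561 − 109568 = -7.
  k = 5: m = 4, d = 7, a = ⌊(10 + 4)/7⌋ = 2; p/q = (2·331 + 300)/(2·32 + 29) = 962/93; p² − 107·q² = 925444 − 925443 = 1.
  The first convergent with p² − 107·q² = 1 gives the fundamental solution (x₁, y₁) = (962, 93).
Step 2: Apply the recurrence (x_{n+1}, y_{n+1}) = (x₁x_n + 107y₁y_n, x₁y_n + y₁x_n) repeatedly.
  From (x_1, y_1) = (962, 93): x_2 = 962·962 + 107·93·93 = 1850887; y_2 = 962·93 + 93·962 = 178932.
Step 3: Verify x_2² - 107·y_2² = 3425782686769 - 3425782686768 = 1 (should be 1). ✓

(x_1, y_1) = (962, 93); (x_2, y_2) = (1850887, 178932).


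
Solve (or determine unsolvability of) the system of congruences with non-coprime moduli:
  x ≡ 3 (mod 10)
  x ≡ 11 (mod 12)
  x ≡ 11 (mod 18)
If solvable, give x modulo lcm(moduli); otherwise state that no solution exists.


Moduli 10, 12, 18 are not pairwise coprime, so CRT works modulo lcm(m_i) when all pairwise compatibility conditions hold.
Pairwise compatibility: gcd(m_i, m_j) must divide a_i - a_j for every pair.
Merge one congruence at a time:
  Start: x ≡ 3 (mod 10).
  Combine with x ≡ 11 (mod 12): gcd(10, 12) = 2; 11 - 3 = 8, which IS divisible by 2, so compatible.
    Write x = 3 + 10·t and substitute into x ≡ 11 (mod 12): 10·t ≡ 11 − 3 = 8 (mod 12).
    Divide the congruence (and modulus) by g = 2: 5·t ≡ 4 (mod 6).
    The inverse of 5 mod 6 is 5 (since 5·5 = 25 = 4·6 + 1), so t ≡ 5·4 = 20 ≡ 2 (mod 6).
    Then x = 3 + 10·2 = 23, valid modulo lcm(10, 12) = 60: x ≡ 23 (mod 60).
  Combine with x ≡ 11 (mod 18): gcd(60, 18) = 6; 11 - 23 = -12, which IS divisible by 6, so compatible.
    Write x = 23 + 60·t and substitute into x ≡ 11 (mod 18): 60·t ≡ 11 − 23 = -12 (mod 18).
    Divide the congruence (and modulus) by g = 6: 10·t ≡ -2 (mod 3).
    Reduce coefficients mod 3: 1·t ≡ 1 (mod 3).
    So t ≡ 1 (mod 3).
    Then x = 23 + 60·1 = 83, valid modulo lcm(60, 18) = 180: x ≡ 83 (mod 180).
Verify: 83 mod 10 = 3, 83 mod 12 = 11, 83 mod 18 = 11.

x ≡ 83 (mod 180).


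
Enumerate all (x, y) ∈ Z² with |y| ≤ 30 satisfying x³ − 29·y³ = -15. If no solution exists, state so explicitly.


The equation is x³ - 29y³ = -15. For fixed y, x³ = 29·y³ − 15, so a solution requires the RHS to be a perfect cube.
Strategy: iterate y from -30 to 30, compute RHS = 29·y³ − 15, and check whether it is a (positive or negative) perfect cube.
Check small values of y:
  y = 0: RHS = -15 is not a perfect cube.
  y = 1: RHS = 14 is not a perfect cube.
  y = -1: RHS = -44 is not a perfect cube.
  y = 2: RHS = 217 is not a perfect cube.
  y = -2: RHS = -247 is not a perfect cube.
  y = 3: RHS = 768 is not a perfect cube.
  y = -3: RHS = -798 is not a perfect cube.
Continuing the search up to |y| = 30 finds no solutions either.
No (x, y) in the scanned range satisfies the equation.

No integer solutions with |y| ≤ 30.


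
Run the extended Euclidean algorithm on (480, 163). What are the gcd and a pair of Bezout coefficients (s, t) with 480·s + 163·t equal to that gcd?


Euclidean algorithm on (480, 163) — divide until remainder is 0:
  480 = 2 · 163 + 154
  163 = 1 · 154 + 9
  154 = 17 · 9 + 1
  9 = 9 · 1 + 0
gcd(480, 163) = 1.
Track Bezout coefficients alongside the remainders: start with r₀ = 480 = a·1 + b·0 (s = 1, t = 0) and r₁ = 163 = a·0 + b·1 (s = 0, t = 1); each new remainder r_{k+1} = r_{k-1} − q_k·r_k inherits s_{k+1} = s_{k-1} − q_k·s_k, t_{k+1} = t_{k-1} − q_k·t_k, so r_k = a·s_k + b·t_k at every step:
  q = 2: r = 154, s = 1 − 2·0 = 1, t = 0 − 2·1 = -2  (check: 480·1 + 163·(-2) = 154)
  q = 1: r = 9, s = 0 − 1·1 = -1, t = 1 − 1·(-2) = 3  (check: 480·(-1) + 163·3 = 9)
  q = 17: r = 1, s = 1 − 17·(-1) = 18, t = -2 − 17·3 = -53  (check: 480·18 + 163·(-53) = 1)
The row with r = 1 (the gcd) gives the Bezout coefficients s = 18, t = -53.
Result: 480 · (18) + 163 · (-53) = 1.

gcd(480, 163) = 1; s = 18, t = -53 (check: 480·18 + 163·(-53) = 1).


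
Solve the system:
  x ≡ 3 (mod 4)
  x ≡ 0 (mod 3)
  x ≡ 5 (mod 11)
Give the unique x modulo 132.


Moduli 4, 3, 11 are pairwise coprime; by CRT there is a unique solution modulo M = 4 · 3 · 11 = 132.
Solve pairwise, accumulating the modulus:
  Start with x ≡ 3 (mod 4).
  Combine with x ≡ 0 (mod 3): since gcd(4, 3) = 1, we get a unique residue mod 12.
    Write x = 3 + 4·t and substitute into x ≡ 0 (mod 3): 4·t ≡ 0 − 3 = -3 (mod 3).
    Reduce coefficients mod 3: 1·t ≡ 0 (mod 3).
    So t ≡ 0 (mod 3).
    Then x = 3 + 4·0 = 3, valid modulo lcm(4, 3) = 12: x ≡ 3 (mod 12).
  Combine with x ≡ 5 (mod 11): since gcd(12, 11) = 1, we get a unique residue mod 132.
    Write x = 3 + 12·t and substitute into x ≡ 5 (mod 11): 12·t ≡ 5 − 3 = 2 (mod 11).
    Reduce coefficients mod 11: 1·t ≡ 2 (mod 11).
    So t ≡ 2 (mod 11).
    Then x = 3 + 12·2 = 27, valid modulo lcm(12, 11) = 132: x ≡ 27 (mod 132).
Verify: 27 mod 4 = 3 ✓, 27 mod 3 = 0 ✓, 27 mod 11 = 5 ✓.

x ≡ 27 (mod 132).


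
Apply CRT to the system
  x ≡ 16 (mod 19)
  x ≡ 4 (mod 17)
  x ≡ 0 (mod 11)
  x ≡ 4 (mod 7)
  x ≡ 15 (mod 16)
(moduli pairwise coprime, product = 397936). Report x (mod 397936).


Product of moduli M = 19 · 17 · 11 · 7 · 16 = 397936.
Merge one congruence at a time:
  Start: x ≡ 16 (mod 19).
  Combine with x ≡ 4 (mod 17); new modulus lcm = 323.
    Write x = 16 + 19·t and substitute into x ≡ 4 (mod 17): 19·t ≡ 4 − 16 = -12 (mod 17).
    Reduce coefficients mod 17: 2·t ≡ 5 (mod 17).
    The inverse of 2 mod 17 is 9 (since 2·9 = 18 = 1·17 + 1), so t ≡ 9·5 = 45 ≡ 11 (mod 17).
    Then x = 16 + 19·11 = 225, valid modulo lcm(19, 17) = 323: x ≡ 225 (mod 323).
  Combine with x ≡ 0 (mod 11); new modulus lcm = 3553.
    Write x = 225 + 323·t and substitute into x ≡ 0 (mod 11): 323·t ≡ 0 − 225 = -225 (mod 11).
    Reduce coefficients mod 11: 4·t ≡ 6 (mod 11).
    The inverse of 4 mod 11 is 3 (since 4·3 = 12 = 1·11 + 1), so t ≡ 3·6 = 18 ≡ 7 (mod 11).
    Then x = 225 + 323·7 = 2486, valid modulo lcm(323, 11) = 3553: x ≡ 2486 (mod 3553).
  Combine with x ≡ 4 (mod 7); new modulus lcm = 24871.
    Write x = 2486 + 3553·t and substitute into x ≡ 4 (mod 7): 3553·t ≡ 4 − 2486 = -2482 (mod 7).
    Reduce coefficients mod 7: 4·t ≡ 3 (mod 7).
    The inverse of 4 mod 7 is 2 (since 4·2 = 8 = 1·7 + 1), so t ≡ 2·3 = 6 ≡ 6 (mod 7).
    Then x = 2486 + 3553·6 = 23804, valid modulo lcm(3553, 7) = 24871: x ≡ 23804 (mod 24871).
  Combine with x ≡ 15 (mod 16); new modulus lcm = 397936.
    Write x = 23804 + 24871·t and substitute into x ≡ 15 (mod 16): 24871·t ≡ 15 − 23804 = -23789 (mod 16).
    Reduce coefficients mod 16: 7·t ≡ 3 (mod 16).
    The inverse of 7 mod 16 is 7 (since 7·7 = 49 = 3·16 + 1), so t ≡ 7·3 = 21 ≡ 5 (mod 16).
    Then x = 23804 + 24871·5 = 148159, valid modulo lcm(24871, 16) = 397936: x ≡ 148159 (mod 397936).
Verify against each original: 148159 mod 19 = 16, 148159 mod 17 = 4, 148159 mod 11 = 0, 148159 mod 7 = 4, 148159 mod 16 = 15.

x ≡ 148159 (mod 397936).


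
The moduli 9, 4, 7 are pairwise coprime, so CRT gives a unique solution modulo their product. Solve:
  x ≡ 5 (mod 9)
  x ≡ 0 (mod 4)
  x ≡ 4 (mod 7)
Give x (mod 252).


Moduli 9, 4, 7 are pairwise coprime; by CRT there is a unique solution modulo M = 9 · 4 · 7 = 252.
Solve pairwise, accumulating the modulus:
  Start with x ≡ 5 (mod 9).
  Combine with x ≡ 0 (mod 4): since gcd(9, 4) = 1, we get a unique residue mod 36.
    Write x = 5 + 9·t and substitute into x ≡ 0 (mod 4): 9·t ≡ 0 − 5 = -5 (mod 4).
    Reduce coefficients mod 4: 1·t ≡ 3 (mod 4).
    So t ≡ 3 (mod 4).
    Then x = 5 + 9·3 = 32, valid modulo lcm(9, 4) = 36: x ≡ 32 (mod 36).
  Combine with x ≡ 4 (mod 7): since gcd(36, 7) = 1, we get a unique residue mod 252.
    Write x = 32 + 36·t and substitute into x ≡ 4 (mod 7): 36·t ≡ 4 − 32 = -28 (mod 7).
    Reduce coefficients mod 7: 1·t ≡ 0 (mod 7).
    So t ≡ 0 (mod 7).
    Then x = 32 + 36·0 = 32, valid modulo lcm(36, 7) = 252: x ≡ 32 (mod 252).
Verify: 32 mod 9 = 5 ✓, 32 mod 4 = 0 ✓, 32 mod 7 = 4 ✓.

x ≡ 32 (mod 252).


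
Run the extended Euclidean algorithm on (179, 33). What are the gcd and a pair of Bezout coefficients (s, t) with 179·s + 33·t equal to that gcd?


Euclidean algorithm on (179, 33) — divide until remainder is 0:
  179 = 5 · 33 + 14
  33 = 2 · 14 + 5
  14 = 2 · 5 + 4
  5 = 1 · 4 + 1
  4 = 4 · 1 + 0
gcd(179, 33) = 1.
Track Bezout coefficients alongside the remainders: start with r₀ = 179 = a·1 + b·0 (s = 1, t = 0) and r₁ = 33 = a·0 + b·1 (s = 0, t = 1); each new remainder r_{k+1} = r_{k-1} − q_k·r_k inherits s_{k+1} = s_{k-1} − q_k·s_k, t_{k+1} = t_{k-1} − q_k·t_k, so r_k = a·s_k + b·t_k at every step:
  q = 5: r = 14, s = 1 − 5·0 = 1, t = 0 − 5·1 = -5  (check: 179·1 + 33·(-5) = 14)
  q = 2: r = 5, s = 0 − 2·1 = -2, t = 1 − 2·(-5) = 11  (check: 179·(-2) + 33·11 = 5)
  q = 2: r = 4, s = 1 − 2·(-2) = 5, t = -5 − 2·11 = -27  (check: 179·5 + 33·(-27) = 4)
  q = 1: r = 1, s = -2 − 1·5 = -7, t = 11 − 1·(-27) = 38  (check: 179·(-7) + 33·38 = 1)
The row with r = 1 (the gcd) gives the Bezout coefficients s = -7, t = 38.
Result: 179 · (-7) + 33 · (38) = 1.

gcd(179, 33) = 1; s = -7, t = 38 (check: 179·(-7) + 33·38 = 1).


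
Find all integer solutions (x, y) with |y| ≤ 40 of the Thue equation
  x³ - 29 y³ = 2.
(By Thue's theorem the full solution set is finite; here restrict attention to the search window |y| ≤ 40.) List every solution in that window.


The equation is x³ - 29y³ = 2. For fixed y, x³ = 29·y³ + 2, so a solution requires the RHS to be a perfect cube.
Strategy: iterate y from -40 to 40, compute RHS = 29·y³ + 2, and check whether it is a (positive or negative) perfect cube.
Check small values of y:
  y = 0: RHS = 2 is not a perfect cube.
  y = 1: RHS = 31 is not a perfect cube.
  y = -1: RHS = -27 = (-3)³ ⇒ x = -3 works.
  y = 2: RHS = 234 is not a perfect cube.
  y = -2: RHS = -230 is not a perfect cube.
  y = 3: RHS = 785 is not a perfect cube.
  y = -3: RHS = -781 is not a perfect cube.
Continuing the search up to |y| = 40 finds no further solutions beyond those listed.
Collected solutions: (-3, -1).

Solutions (with |y| ≤ 40): (-3, -1).


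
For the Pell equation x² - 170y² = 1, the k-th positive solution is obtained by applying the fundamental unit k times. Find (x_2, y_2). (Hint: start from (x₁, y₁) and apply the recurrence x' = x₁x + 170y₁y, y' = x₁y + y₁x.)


Step 1: Find the fundamental solution (x₁, y₁) of x² - 170y² = 1.
  Expand √170 as a continued fraction. a₀ = ⌊√170⌋ = 13; iterate m_{k+1} = d_k·a_k − m_k, d_{k+1} = (170 − m_{k+1}²)/d_k, a_{k+1} = ⌊(a₀ + m_{k+1})/d_{k+1}⌋ (starting m₀ = 0, d₀ = 1), with convergents p_k = a_k·p_{k-1} + p_{k-2}, q_k = a_k·q_{k-1} + q_{k-2} (p₋₁ = 1, q₋₁ = 0):
  k = 0: a₀ = 13; p₀/q₀ = 13/1; p₀² − 170·q₀² = 169 − 170 = -1.
  k = 1: m = 13, d = 1, a = ⌊(13 + 13)/1⌋ = 26; p/q = (26·13 + 1)/(26·1 + 0) = 339/26; p² − 170·q² = 114921 − 114920 = 1.
  The first convergent with p² − 170·q² = 1 gives the fundamental solution (x₁, y₁) = (339, 26).
Step 2: Apply the recurrence (x_{n+1}, y_{n+1}) = (x₁x_n + 170y₁y_n, x₁y_n + y₁x_n) repeatedly.
  From (x_1, y_1) = (339, 26): x_2 = 339·339 + 170·26·26 = 229841; y_2 = 339·26 + 26·339 = 17628.
Step 3: Verify x_2² - 170·y_2² = 52826885281 - 52826885280 = 1 (should be 1). ✓

(x_1, y_1) = (339, 26); (x_2, y_2) = (229841, 17628).


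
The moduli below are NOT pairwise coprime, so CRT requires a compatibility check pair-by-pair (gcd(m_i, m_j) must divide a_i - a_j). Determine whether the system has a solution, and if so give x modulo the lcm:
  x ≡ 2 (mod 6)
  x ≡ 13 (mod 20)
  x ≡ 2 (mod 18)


Moduli 6, 20, 18 are not pairwise coprime, so CRT works modulo lcm(m_i) when all pairwise compatibility conditions hold.
Pairwise compatibility: gcd(m_i, m_j) must divide a_i - a_j for every pair.
Merge one congruence at a time:
  Start: x ≡ 2 (mod 6).
  Combine with x ≡ 13 (mod 20): gcd(6, 20) = 2, and 13 - 2 = 11 is NOT divisible by 2.
    ⇒ system is inconsistent (no integer solution).

No solution (the system is inconsistent).


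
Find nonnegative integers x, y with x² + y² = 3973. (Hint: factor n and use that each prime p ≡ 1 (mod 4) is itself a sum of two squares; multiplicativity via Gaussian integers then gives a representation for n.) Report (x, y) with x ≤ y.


Step 1: Factor n = 3973 = 29 · 137.
Step 2: Check the mod-4 condition on each prime factor: 29 ≡ 1 (mod 4), exponent 1; 137 ≡ 1 (mod 4), exponent 1.
All primes ≡ 3 (mod 4) appear to even exponent (or don't appear), so by the two-squares theorem n IS expressible as a sum of two squares.
Step 3: Build a representation. Here n = 29 · 137 is a product of primes ≡ 1 (mod 4). Each prime p ≡ 1 (mod 4) is itself a sum of two squares; find a² by testing p − a² for a perfect square:
  29: 29 − 1² = 28, 29 − 2² = 25 = 5² ⇒ 29 = 2² + 5².
  137: 137 − 1² = 136, 137 − 2² = 133, 137 − 3² = 128, 137 − 4² = 121 = 11² ⇒ 137 = 4² + 11².
  Combine using the Brahmagupta–Fibonacci identity (a² + b²)(c² + d²) = (ac − bd)² + (ad + bc)² = (ac + bd)² + (ad − bc)²:
  29 · 137 = 3973: from (2² + 5²)(4² + 11²), take (2·4 − 5·11, 2·11 + 5·4) = (8 − 55, 22 + 20) = (-47, 42); dropping signs (only squares matter) gives (47, 42); check 47² + 42² = 2209 + 1764 = 3973 ✓.
Step 4: Order so x ≤ y and verify: 42² + 47² = 1764 + 2209 = 3973 = n. ✓

n = 3973 = 42² + 47² (one valid representation with x ≤ y).


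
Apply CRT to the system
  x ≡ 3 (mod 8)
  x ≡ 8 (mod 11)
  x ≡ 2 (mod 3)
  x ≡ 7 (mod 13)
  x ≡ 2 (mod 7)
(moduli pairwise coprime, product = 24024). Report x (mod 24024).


Product of moduli M = 8 · 11 · 3 · 13 · 7 = 24024.
Merge one congruence at a time:
  Start: x ≡ 3 (mod 8).
  Combine with x ≡ 8 (mod 11); new modulus lcm = 88.
    Write x = 3 + 8·t and substitute into x ≡ 8 (mod 11): 8·t ≡ 8 − 3 = 5 (mod 11).
    The inverse of 8 mod 11 is 7 (since 8·7 = 56 = 5·11 + 1), so t ≡ 7·5 = 35 ≡ 2 (mod 11).
    Then x = 3 + 8·2 = 19, valid modulo lcm(8, 11) = 88: x ≡ 19 (mod 88).
  Combine with x ≡ 2 (mod 3); new modulus lcm = 264.
    Write x = 19 + 88·t and substitute into x ≡ 2 (mod 3): 88·t ≡ 2 − 19 = -17 (mod 3).
    Reduce coefficients mod 3: 1·t ≡ 1 (mod 3).
    So t ≡ 1 (mod 3).
    Then x = 19 + 88·1 = 107, valid modulo lcm(88, 3) = 264: x ≡ 107 (mod 264).
  Combine with x ≡ 7 (mod 13); new modulus lcm = 3432.
    Write x = 107 + 264·t and substitute into x ≡ 7 (mod 13): 264·t ≡ 7 − 107 = -100 (mod 13).
    Reduce coefficients mod 13: 4·t ≡ 4 (mod 13).
    The inverse of 4 mod 13 is 10 (since 4·10 = 40 = 3·13 + 1), so t ≡ 10·4 = 40 ≡ 1 (mod 13).
    Then x = 107 + 264·1 = 371, valid modulo lcm(264, 13) = 3432: x ≡ 371 (mod 3432).
  Combine with x ≡ 2 (mod 7); new modulus lcm = 24024.
    Write x = 371 + 3432·t and substitute into x ≡ 2 (mod 7): 3432·t ≡ 2 − 371 = -369 (mod 7).
    Reduce coefficients mod 7: 2·t ≡ 2 (mod 7).
    The inverse of 2 mod 7 is 4 (since 2·4 = 8 = 1·7 + 1), so t ≡ 4·2 = 8 ≡ 1 (mod 7).
    Then x = 371 + 3432·1 = 3803, valid modulo lcm(3432, 7) = 24024: x ≡ 3803 (mod 24024).
Verify against each original: 3803 mod 8 = 3, 3803 mod 11 = 8, 3803 mod 3 = 2, 3803 mod 13 = 7, 3803 mod 7 = 2.

x ≡ 3803 (mod 24024).


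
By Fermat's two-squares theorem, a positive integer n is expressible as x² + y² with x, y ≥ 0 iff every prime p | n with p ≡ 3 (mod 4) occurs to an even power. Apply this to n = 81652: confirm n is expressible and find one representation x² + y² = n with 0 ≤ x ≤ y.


Step 1: Factor n = 81652 = 2^2 · 137 · 149.
Step 2: Check the mod-4 condition on each prime factor: 2 = 2 (special); 137 ≡ 1 (mod 4), exponent 1; 149 ≡ 1 (mod 4), exponent 1.
All primes ≡ 3 (mod 4) appear to even exponent (or don't appear), so by the two-squares theorem n IS expressible as a sum of two squares.
Step 3: Build a representation. Group n = k² · m with k = 2 and m = 137 · 149 = 20413 (a product of primes ≡ 1 (mod 4)); a representation of m scales to one of n via (k·x)² + (k·y)² = k²(x² + y²). Each prime p ≡ 1 (mod 4) is itself a sum of two squares; find a² by testing p − a² for a perfect square:
  137: 137 − 1² = 136, 137 − 2² = 133, 137 − 3² = 128, 137 − 4² = 121 = 11² ⇒ 137 = 4² + 11².
  149: 149 − 1² = 148, 149 − 2² = 145, 149 − 3² = 140, 149 − 4² = 133, 149 − 5² = 124, 149 − 6² = 113, 149 − 7² = 100 = 10² ⇒ 149 = 7² + 10².
  Combine using the Brahmagupta–Fibonacci identity (a² + b²)(c² + d²) = (ac − bd)² + (ad + bc)² = (ac + bd)² + (ad − bc)²:
  137 · 149 = 20413: from (4² + 11²)(7² + 10²), take (4·7 − 11·10, 4·10 + 11·7) = (28 − 110, 40 + 77) = (-82, 117); dropping signs (only squares matter) gives (82, 117); check 82² + 117² = 6724 + 13689 = 20413 ✓.
  Scale by k = 2: (2·82, 2·117) = (164, 234).
Step 4: Order so x ≤ y and verify: 164² + 234² = 26896 + 54756 = 81652 = n. ✓

n = 81652 = 164² + 234² (one valid representation with x ≤ y).


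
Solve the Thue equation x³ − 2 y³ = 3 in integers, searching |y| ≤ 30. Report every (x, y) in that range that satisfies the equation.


The equation is x³ - 2y³ = 3. For fixed y, x³ = 2·y³ + 3, so a solution requires the RHS to be a perfect cube.
Strategy: iterate y from -30 to 30, compute RHS = 2·y³ + 3, and check whether it is a (positive or negative) perfect cube.
Check small values of y:
  y = 0: RHS = 3 is not a perfect cube.
  y = 1: RHS = 5 is not a perfect cube.
  y = -1: RHS = 1 = (1)³ ⇒ x = 1 works.
  y = 2: RHS = 19 is not a perfect cube.
  y = -2: RHS = -13 is not a perfect cube.
  y = 3: RHS = 57 is not a perfect cube.
  y = -3: RHS = -51 is not a perfect cube.
Continuing, at y = -4: RHS = -125 = (-5)³ ⇒ x = -5 works.
Searching the remaining y in |y| ≤ 30 finds no further solutions.
Collected solutions: (1, -1), (-5, -4).

Solutions (with |y| ≤ 30): (1, -1), (-5, -4).


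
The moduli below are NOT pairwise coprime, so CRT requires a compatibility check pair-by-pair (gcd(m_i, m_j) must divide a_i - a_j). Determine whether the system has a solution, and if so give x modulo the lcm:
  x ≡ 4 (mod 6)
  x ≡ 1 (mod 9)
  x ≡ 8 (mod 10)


Moduli 6, 9, 10 are not pairwise coprime, so CRT works modulo lcm(m_i) when all pairwise compatibility conditions hold.
Pairwise compatibility: gcd(m_i, m_j) must divide a_i - a_j for every pair.
Merge one congruence at a time:
  Start: x ≡ 4 (mod 6).
  Combine with x ≡ 1 (mod 9): gcd(6, 9) = 3; 1 - 4 = -3, which IS divisible by 3, so compatible.
    Write x = 4 + 6·t and substitute into x ≡ 1 (mod 9): 6·t ≡ 1 − 4 = -3 (mod 9).
    Divide the congruence (and modulus) by g = 3: 2·t ≡ -1 (mod 3).
    Reduce coefficients mod 3: 2·t ≡ 2 (mod 3).
    The inverse of 2 mod 3 is 2 (since 2·2 = 4 = 1·3 + 1), so t ≡ 2·2 = 4 ≡ 1 (mod 3).
    Then x = 4 + 6·1 = 10, valid modulo lcm(6, 9) = 18: x ≡ 10 (mod 18).
  Combine with x ≡ 8 (mod 10): gcd(18, 10) = 2; 8 - 10 = -2, which IS divisible by 2, so compatible.
    Write x = 10 + 18·t and substitute into x ≡ 8 (mod 10): 18·t ≡ 8 − 10 = -2 (mod 10).
    Divide the congruence (and modulus) by g = 2: 9·t ≡ -1 (mod 5).
    Reduce coefficients mod 5: 4·t ≡ 4 (mod 5).
    The inverse of 4 mod 5 is 4 (since 4·4 = 16 = 3·5 + 1), so t ≡ 4·4 = 16 ≡ 1 (mod 5).
    Then x = 10 + 18·1 = 28, valid modulo lcm(18, 10) = 90: x ≡ 28 (mod 90).
Verify: 28 mod 6 = 4, 28 mod 9 = 1, 28 mod 10 = 8.

x ≡ 28 (mod 90).


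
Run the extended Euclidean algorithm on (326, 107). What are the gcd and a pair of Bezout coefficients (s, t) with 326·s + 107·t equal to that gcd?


Euclidean algorithm on (326, 107) — divide until remainder is 0:
  326 = 3 · 107 + 5
  107 = 21 · 5 + 2
  5 = 2 · 2 + 1
  2 = 2 · 1 + 0
gcd(326, 107) = 1.
Track Bezout coefficients alongside the remainders: start with r₀ = 326 = a·1 + b·0 (s = 1, t = 0) and r₁ = 107 = a·0 + b·1 (s = 0, t = 1); each new remainder r_{k+1} = r_{k-1} − q_k·r_k inherits s_{k+1} = s_{k-1} − q_k·s_k, t_{k+1} = t_{k-1} − q_k·t_k, so r_k = a·s_k + b·t_k at every step:
  q = 3: r = 5, s = 1 − 3·0 = 1, t = 0 − 3·1 = -3  (check: 326·1 + 107·(-3) = 5)
  q = 21: r = 2, s = 0 − 21·1 = -21, t = 1 − 21·(-3) = 64  (check: 326·(-21) + 107·64 = 2)
  q = 2: r = 1, s = 1 − 2·(-21) = 43, t = -3 − 2·64 = -131  (check: 326·43 + 107·(-131) = 1)
The row with r = 1 (the gcd) gives the Bezout coefficients s = 43, t = -131.
Result: 326 · (43) + 107 · (-131) = 1.

gcd(326, 107) = 1; s = 43, t = -131 (check: 326·43 + 107·(-131) = 1).


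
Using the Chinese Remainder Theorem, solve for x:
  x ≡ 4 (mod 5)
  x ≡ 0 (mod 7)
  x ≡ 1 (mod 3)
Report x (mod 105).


Moduli 5, 7, 3 are pairwise coprime; by CRT there is a unique solution modulo M = 5 · 7 · 3 = 105.
Solve pairwise, accumulating the modulus:
  Start with x ≡ 4 (mod 5).
  Combine with x ≡ 0 (mod 7): since gcd(5, 7) = 1, we get a unique residue mod 35.
    Write x = 4 + 5·t and substitute into x ≡ 0 (mod 7): 5·t ≡ 0 − 4 = -4 (mod 7).
    Reduce coefficients mod 7: 5·t ≡ 3 (mod 7).
    The inverse of 5 mod 7 is 3 (since 5·3 = 15 = 2·7 + 1), so t ≡ 3·3 = 9 ≡ 2 (mod 7).
    Then x = 4 + 5·2 = 14, valid modulo lcm(5, 7) = 35: x ≡ 14 (mod 35).
  Combine with x ≡ 1 (mod 3): since gcd(35, 3) = 1, we get a unique residue mod 105.
    Write x = 14 + 35·t and substitute into x ≡ 1 (mod 3): 35·t ≡ 1 − 14 = -13 (mod 3).
    Reduce coefficients mod 3: 2·t ≡ 2 (mod 3).
    The inverse of 2 mod 3 is 2 (since 2·2 = 4 = 1·3 + 1), so t ≡ 2·2 = 4 ≡ 1 (mod 3).
    Then x = 14 + 35·1 = 49, valid modulo lcm(35, 3) = 105: x ≡ 49 (mod 105).
Verify: 49 mod 5 = 4 ✓, 49 mod 7 = 0 ✓, 49 mod 3 = 1 ✓.

x ≡ 49 (mod 105).


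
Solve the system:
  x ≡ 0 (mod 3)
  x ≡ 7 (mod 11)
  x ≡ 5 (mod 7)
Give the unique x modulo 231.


Moduli 3, 11, 7 are pairwise coprime; by CRT there is a unique solution modulo M = 3 · 11 · 7 = 231.
Solve pairwise, accumulating the modulus:
  Start with x ≡ 0 (mod 3).
  Combine with x ≡ 7 (mod 11): since gcd(3, 11) = 1, we get a unique residue mod 33.
    Write x = 0 + 3·t and substitute into x ≡ 7 (mod 11): 3·t ≡ 7 − 0 = 7 (mod 11).
    The inverse of 3 mod 11 is 4 (since 3·4 = 12 = 1·11 + 1), so t ≡ 4·7 = 28 ≡ 6 (mod 11).
    Then x = 0 + 3·6 = 18, valid modulo lcm(3, 11) = 33: x ≡ 18 (mod 33).
  Combine with x ≡ 5 (mod 7): since gcd(33, 7) = 1, we get a unique residue mod 231.
    Write x = 18 + 33·t and substitute into x ≡ 5 (mod 7): 33·t ≡ 5 − 18 = -13 (mod 7).
    Reduce coefficients mod 7: 5·t ≡ 1 (mod 7).
    The inverse of 5 mod 7 is 3 (since 5·3 = 15 = 2·7 + 1), so t ≡ 3·1 = 3 ≡ 3 (mod 7).
    Then x = 18 + 33·3 = 117, valid modulo lcm(33, 7) = 231: x ≡ 117 (mod 231).
Verify: 117 mod 3 = 0 ✓, 117 mod 11 = 7 ✓, 117 mod 7 = 5 ✓.

x ≡ 117 (mod 231).


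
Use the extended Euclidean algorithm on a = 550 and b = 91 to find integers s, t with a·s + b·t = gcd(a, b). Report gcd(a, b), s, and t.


Euclidean algorithm on (550, 91) — divide until remainder is 0:
  550 = 6 · 91 + 4
  91 = 22 · 4 + 3
  4 = 1 · 3 + 1
  3 = 3 · 1 + 0
gcd(550, 91) = 1.
Track Bezout coefficients alongside the remainders: start with r₀ = 550 = a·1 + b·0 (s = 1, t = 0) and r₁ = 91 = a·0 + b·1 (s = 0, t = 1); each new remainder r_{k+1} = r_{k-1} − q_k·r_k inherits s_{k+1} = s_{k-1} − q_k·s_k, t_{k+1} = t_{k-1} − q_k·t_k, so r_k = a·s_k + b·t_k at every step:
  q = 6: r = 4, s = 1 − 6·0 = 1, t = 0 − 6·1 = -6  (check: 550·1 + 91·(-6) = 4)
  q = 22: r = 3, s = 0 − 22·1 = -22, t = 1 − 22·(-6) = 133  (check: 550·(-22) + 91·133 = 3)
  q = 1: r = 1, s = 1 − 1·(-22) = 23, t = -6 − 1·133 = -139  (check: 550·23 + 91·(-139) = 1)
The row with r = 1 (the gcd) gives the Bezout coefficients s = 23, t = -139.
Result: 550 · (23) + 91 · (-139) = 1.

gcd(550, 91) = 1; s = 23, t = -139 (check: 550·23 + 91·(-139) = 1).


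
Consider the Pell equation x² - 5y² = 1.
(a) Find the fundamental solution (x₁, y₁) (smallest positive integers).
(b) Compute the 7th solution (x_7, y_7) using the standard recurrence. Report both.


Step 1: Find the fundamental solution (x₁, y₁) of x² - 5y² = 1.
  Expand √5 as a continued fraction. a₀ = ⌊√5⌋ = 2; iterate m_{k+1} = d_k·a_k − m_k, d_{k+1} = (5 − m_{k+1}²)/d_k, a_{k+1} = ⌊(a₀ + m_{k+1})/d_{k+1}⌋ (starting m₀ = 0, d₀ = 1), with convergents p_k = a_k·p_{k-1} + p_{k-2}, q_k = a_k·q_{k-1} + q_{k-2} (p₋₁ = 1, q₋₁ = 0):
  k = 0: a₀ = 2; p₀/q₀ = 2/1; p₀² − 5·q₀² = 4 − 5 = -1.
  k = 1: m = 2, d = 1, a = ⌊(2 + 2)/1⌋ = 4; p/q = (4·2 + 1)/(4·1 + 0) = 9/4; p² − 5·q² = 81 − 80 = 1.
  The first convergent with p² − 5·q² = 1 gives the fundamental solution (x₁, y₁) = (9, 4).
Step 2: Apply the recurrence (x_{n+1}, y_{n+1}) = (x₁x_n + 5y₁y_n, x₁y_n + y₁x_n) repeatedly.
  From (x_1, y_1) = (9, 4): x_2 = 9·9 + 5·4·4 = 161; y_2 = 9·4 + 4·9 = 72.
  From (x_2, y_2) = (161, 72): x_3 = 9·161 + 5·4·72 = 2889; y_3 = 9·72 + 4·161 = 1292.
  From (x_3, y_3) = (2889, 1292): x_4 = 9·2889 + 5·4·1292 = 51841; y_4 = 9·1292 + 4·2889 = 23184.
  From (x_4, y_4) = (51841, 23184): x_5 = 9·51841 + 5·4·23184 = 930249; y_5 = 9·23184 + 4·51841 = 416020.
  From (x_5, y_5) = (930249, 416020): x_6 = 9·930249 + 5·4·416020 = 16692641; y_6 = 9·416020 + 4·930249 = 7465176.
  From (x_6, y_6) = (16692641, 7465176): x_7 = 9·16692641 + 5·4·7465176 = 299537289; y_7 = 9·7465176 + 4·16692641 = 133957148.
Step 3: Verify x_7² - 5·y_7² = 89722587501469521 - 89722587501469520 = 1 (should be 1). ✓

(x_1, y_1) = (9, 4); (x_7, y_7) = (299537289, 133957148).


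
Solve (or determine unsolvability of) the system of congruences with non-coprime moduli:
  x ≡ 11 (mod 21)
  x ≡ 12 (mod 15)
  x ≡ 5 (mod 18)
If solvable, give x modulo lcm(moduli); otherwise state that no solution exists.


Moduli 21, 15, 18 are not pairwise coprime, so CRT works modulo lcm(m_i) when all pairwise compatibility conditions hold.
Pairwise compatibility: gcd(m_i, m_j) must divide a_i - a_j for every pair.
Merge one congruence at a time:
  Start: x ≡ 11 (mod 21).
  Combine with x ≡ 12 (mod 15): gcd(21, 15) = 3, and 12 - 11 = 1 is NOT divisible by 3.
    ⇒ system is inconsistent (no integer solution).

No solution (the system is inconsistent).


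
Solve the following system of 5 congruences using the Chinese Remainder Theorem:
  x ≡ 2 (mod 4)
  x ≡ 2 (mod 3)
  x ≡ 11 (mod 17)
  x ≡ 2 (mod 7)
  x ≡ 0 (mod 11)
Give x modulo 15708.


Product of moduli M = 4 · 3 · 17 · 7 · 11 = 15708.
Merge one congruence at a time:
  Start: x ≡ 2 (mod 4).
  Combine with x ≡ 2 (mod 3); new modulus lcm = 12.
    Write x = 2 + 4·t and substitute into x ≡ 2 (mod 3): 4·t ≡ 2 − 2 = 0 (mod 3).
    Reduce coefficients mod 3: 1·t ≡ 0 (mod 3).
    So t ≡ 0 (mod 3).
    Then x = 2 + 4·0 = 2, valid modulo lcm(4, 3) = 12: x ≡ 2 (mod 12).
  Combine with x ≡ 11 (mod 17); new modulus lcm = 204.
    Write x = 2 + 12·t and substitute into x ≡ 11 (mod 17): 12·t ≡ 11 − 2 = 9 (mod 17).
    The inverse of 12 mod 17 is 10 (since 12·10 = 120 = 7·17 + 1), so t ≡ 10·9 = 90 ≡ 5 (mod 17).
    Then x = 2 + 12·5 = 62, valid modulo lcm(12, 17) = 204: x ≡ 62 (mod 204).
  Combine with x ≡ 2 (mod 7); new modulus lcm = 1428.
    Write x = 62 + 204·t and substitute into x ≡ 2 (mod 7): 204·t ≡ 2 − 62 = -60 (mod 7).
    Reduce coefficients mod 7: 1·t ≡ 3 (mod 7).
    So t ≡ 3 (mod 7).
    Then x = 62 + 204·3 = 674, valid modulo lcm(204, 7) = 1428: x ≡ 674 (mod 1428).
  Combine with x ≡ 0 (mod 11); new modulus lcm = 15708.
    Write x = 674 + 1428·t and substitute into x ≡ 0 (mod 11): 1428·t ≡ 0 − 674 = -674 (mod 11).
    Reduce coefficients mod 11: 9·t ≡ 8 (mod 11).
    The inverse of 9 mod 11 is 5 (since 9·5 = 45 = 4·11 + 1), so t ≡ 5·8 = 40 ≡ 7 (mod 11).
    Then x = 674 + 1428·7 = 10670, valid modulo lcm(1428, 11) = 15708: x ≡ 10670 (mod 15708).
Verify against each original: 10670 mod 4 = 2, 10670 mod 3 = 2, 10670 mod 17 = 11, 10670 mod 7 = 2, 10670 mod 11 = 0.

x ≡ 10670 (mod 15708).


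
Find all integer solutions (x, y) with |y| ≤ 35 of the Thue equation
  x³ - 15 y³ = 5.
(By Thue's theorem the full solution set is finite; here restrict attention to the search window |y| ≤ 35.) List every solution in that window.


The equation is x³ - 15y³ = 5. For fixed y, x³ = 15·y³ + 5, so a solution requires the RHS to be a perfect cube.
Strategy: iterate y from -35 to 35, compute RHS = 15·y³ + 5, and check whether it is a (positive or negative) perfect cube.
Check small values of y:
  y = 0: RHS = 5 is not a perfect cube.
  y = 1: RHS = 20 is not a perfect cube.
  y = -1: RHS = -10 is not a perfect cube.
  y = 2: RHS = 125 = (5)³ ⇒ x = 5 works.
  y = -2: RHS = -115 is not a perfect cube.
  y = 3: RHS = 410 is not a perfect cube.
  y = -3: RHS = -400 is not a perfect cube.
Continuing the search up to |y| = 35 finds no further solutions beyond those listed.
Collected solutions: (5, 2).

Solutions (with |y| ≤ 35): (5, 2).


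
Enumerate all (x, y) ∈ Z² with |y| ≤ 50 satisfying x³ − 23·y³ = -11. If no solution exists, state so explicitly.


The equation is x³ - 23y³ = -11. For fixed y, x³ = 23·y³ − 11, so a solution requires the RHS to be a perfect cube.
Strategy: iterate y from -50 to 50, compute RHS = 23·y³ − 11, and check whether it is a (positive or negative) perfect cube.
Check small values of y:
  y = 0: RHS = -11 is not a perfect cube.
  y = 1: RHS = 12 is not a perfect cube.
  y = -1: RHS = -34 is not a perfect cube.
  y = 2: RHS = 173 is not a perfect cube.
  y = -2: RHS = -195 is not a perfect cube.
  y = 3: RHS = 610 is not a perfect cube.
  y = -3: RHS = -632 is not a perfect cube.
Continuing the search up to |y| = 50 finds no solutions either.
No (x, y) in the scanned range satisfies the equation.

No integer solutions with |y| ≤ 50.
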